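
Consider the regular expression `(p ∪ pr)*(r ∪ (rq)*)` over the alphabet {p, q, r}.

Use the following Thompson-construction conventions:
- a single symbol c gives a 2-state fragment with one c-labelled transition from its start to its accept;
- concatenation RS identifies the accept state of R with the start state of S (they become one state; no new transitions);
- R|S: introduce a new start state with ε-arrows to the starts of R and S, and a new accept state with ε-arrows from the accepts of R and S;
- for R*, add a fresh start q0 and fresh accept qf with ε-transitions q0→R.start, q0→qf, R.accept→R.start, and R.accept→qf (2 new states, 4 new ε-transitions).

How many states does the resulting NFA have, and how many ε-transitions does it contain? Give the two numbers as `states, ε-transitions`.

Building bottom-up:
Each of the 6 symbol leaves contributes 2 states and 0 ε-transitions.
  pr → 3 states, 0 ε-transitions
  p ∪ pr → 7 states, 4 ε-transitions
  (p ∪ pr)* → 9 states, 8 ε-transitions
  rq → 3 states, 0 ε-transitions
  (rq)* → 5 states, 4 ε-transitions
  r ∪ (rq)* → 9 states, 8 ε-transitions
  (p ∪ pr)*(r ∪ (rq)*) → 17 states, 16 ε-transitions

17, 16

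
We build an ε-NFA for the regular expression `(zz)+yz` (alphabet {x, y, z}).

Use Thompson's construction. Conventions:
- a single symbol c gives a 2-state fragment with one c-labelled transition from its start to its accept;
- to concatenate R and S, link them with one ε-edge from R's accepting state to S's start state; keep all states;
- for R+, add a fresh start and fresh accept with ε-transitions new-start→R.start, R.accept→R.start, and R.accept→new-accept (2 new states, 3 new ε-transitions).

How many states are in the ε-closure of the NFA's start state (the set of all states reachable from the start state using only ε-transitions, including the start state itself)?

Let C(F) = |ε-closure(F.start)| within fragment F, and note whether F accepts ε. Symbol fragments have C = 1 and do not accept ε. Then:
  zz : C equals the left operand's closure size = 1 (its accept is not ε-reachable, so the closure stops there)
  (zz)+ : new start ε-reaches only the body's start; the new accept needs a symbol first: C = 1 + 1 = 2
  (zz)+yz : C equals the left operand's closure size = 2 (its accept is not ε-reachable, so the closure stops there)

2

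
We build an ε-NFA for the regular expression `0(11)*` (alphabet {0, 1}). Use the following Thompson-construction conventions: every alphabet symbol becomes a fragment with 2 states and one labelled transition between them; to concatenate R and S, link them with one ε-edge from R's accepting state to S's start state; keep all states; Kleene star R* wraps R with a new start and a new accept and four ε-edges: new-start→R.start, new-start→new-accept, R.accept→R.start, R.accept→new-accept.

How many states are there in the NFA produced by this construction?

8

Bottom-up over the parse tree:
Each of the 3 symbol leaves contributes a 2-state fragment.
  11 = 4 states
  (11)* = 6 states
  0(11)* = 8 states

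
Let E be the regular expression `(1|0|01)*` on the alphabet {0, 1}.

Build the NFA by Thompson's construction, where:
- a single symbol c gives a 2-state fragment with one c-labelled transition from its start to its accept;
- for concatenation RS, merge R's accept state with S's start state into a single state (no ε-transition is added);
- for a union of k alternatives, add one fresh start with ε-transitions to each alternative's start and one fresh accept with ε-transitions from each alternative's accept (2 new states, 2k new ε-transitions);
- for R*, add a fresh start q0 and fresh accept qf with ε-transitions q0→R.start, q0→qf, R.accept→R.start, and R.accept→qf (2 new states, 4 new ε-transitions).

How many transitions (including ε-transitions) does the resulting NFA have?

14

Recursing over subexpressions:
Each of the 4 symbol leaves contributes 1 transition (1 symbol, 0 ε).
  01 = 2 transitions (2 symbol, 0 ε)
  1|0|01 = 10 transitions (4 symbol, 6 ε)
  (1|0|01)* = 14 transitions (4 symbol, 10 ε)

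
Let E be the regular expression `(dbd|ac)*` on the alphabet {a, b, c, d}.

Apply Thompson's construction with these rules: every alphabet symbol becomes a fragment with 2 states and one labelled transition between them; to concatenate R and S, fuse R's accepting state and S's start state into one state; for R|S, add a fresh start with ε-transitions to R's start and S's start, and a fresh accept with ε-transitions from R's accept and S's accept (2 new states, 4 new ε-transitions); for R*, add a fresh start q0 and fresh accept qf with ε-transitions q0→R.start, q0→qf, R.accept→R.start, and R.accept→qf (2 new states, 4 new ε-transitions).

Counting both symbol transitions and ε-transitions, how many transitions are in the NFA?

Bottom-up over the parse tree:
Each of the 5 symbol leaves contributes 1 transition (1 symbol, 0 ε).
  dbd — 3 transitions (3 symbol, 0 ε)
  ac — 2 transitions (2 symbol, 0 ε)
  dbd|ac — 9 transitions (5 symbol, 4 ε)
  (dbd|ac)* — 13 transitions (5 symbol, 8 ε)

13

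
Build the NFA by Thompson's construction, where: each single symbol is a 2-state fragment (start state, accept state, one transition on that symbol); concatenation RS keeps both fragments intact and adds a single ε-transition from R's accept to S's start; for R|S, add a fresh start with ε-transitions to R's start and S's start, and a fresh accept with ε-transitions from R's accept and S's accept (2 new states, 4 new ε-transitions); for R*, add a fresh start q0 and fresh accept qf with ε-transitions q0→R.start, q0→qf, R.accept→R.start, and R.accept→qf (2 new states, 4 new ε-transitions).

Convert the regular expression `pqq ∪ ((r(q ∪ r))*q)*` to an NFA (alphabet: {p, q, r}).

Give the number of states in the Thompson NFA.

22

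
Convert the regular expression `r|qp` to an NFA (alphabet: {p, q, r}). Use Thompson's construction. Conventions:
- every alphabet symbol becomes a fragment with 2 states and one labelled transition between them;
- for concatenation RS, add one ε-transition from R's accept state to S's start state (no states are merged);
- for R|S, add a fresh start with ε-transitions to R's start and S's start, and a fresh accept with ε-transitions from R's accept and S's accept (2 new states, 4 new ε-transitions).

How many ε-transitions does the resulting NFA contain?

5

Building bottom-up:
Each of the 3 symbol leaves contributes 0 ε-transitions.
  qp — 1 ε-transition
  r|qp — 5 ε-transitions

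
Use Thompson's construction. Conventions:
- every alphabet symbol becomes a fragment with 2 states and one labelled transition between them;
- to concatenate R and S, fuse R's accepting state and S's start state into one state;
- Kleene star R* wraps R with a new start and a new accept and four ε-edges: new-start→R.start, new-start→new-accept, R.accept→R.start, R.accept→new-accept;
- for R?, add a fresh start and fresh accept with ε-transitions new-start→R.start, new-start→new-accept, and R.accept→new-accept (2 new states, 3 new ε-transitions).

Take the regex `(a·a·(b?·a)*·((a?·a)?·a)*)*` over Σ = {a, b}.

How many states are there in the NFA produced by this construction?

Bottom-up over the parse tree:
Each of the 7 symbol leaves contributes a 2-state fragment.
  b? — 4 states
  b?·a — 5 states
  (b?·a)* — 7 states
  a? — 4 states
  a?·a — 5 states
  (a?·a)? — 7 states
  (a?·a)?·a — 8 states
  ((a?·a)?·a)* — 10 states
  a·a·(b?·a)*·((a?·a)?·a)* — 18 states
  (a·a·(b?·a)*·((a?·a)?·a)*)* — 20 states

20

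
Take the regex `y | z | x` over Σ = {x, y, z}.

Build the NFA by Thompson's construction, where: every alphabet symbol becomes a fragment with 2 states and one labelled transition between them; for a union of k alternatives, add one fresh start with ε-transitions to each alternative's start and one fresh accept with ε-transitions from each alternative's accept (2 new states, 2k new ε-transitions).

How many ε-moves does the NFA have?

6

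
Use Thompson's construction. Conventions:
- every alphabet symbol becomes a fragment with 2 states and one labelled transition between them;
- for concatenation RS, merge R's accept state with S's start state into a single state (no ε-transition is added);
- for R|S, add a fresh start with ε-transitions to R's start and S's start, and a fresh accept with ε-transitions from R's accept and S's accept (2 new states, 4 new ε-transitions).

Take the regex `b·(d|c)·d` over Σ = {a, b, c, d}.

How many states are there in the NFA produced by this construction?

8

By structural recursion:
Each of the 4 symbol leaves contributes a 2-state fragment.
  d|c : 6 states
  b·(d|c)·d : 8 states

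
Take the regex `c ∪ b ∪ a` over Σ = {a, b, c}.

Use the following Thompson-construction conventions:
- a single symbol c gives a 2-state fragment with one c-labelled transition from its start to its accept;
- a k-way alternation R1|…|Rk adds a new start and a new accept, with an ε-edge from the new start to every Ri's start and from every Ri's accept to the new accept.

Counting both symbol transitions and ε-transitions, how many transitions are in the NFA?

Bottom-up over the parse tree:
Each of the 3 symbol leaves contributes 1 transition (1 symbol, 0 ε).
  c ∪ b ∪ a = 9 transitions (3 symbol, 6 ε)

9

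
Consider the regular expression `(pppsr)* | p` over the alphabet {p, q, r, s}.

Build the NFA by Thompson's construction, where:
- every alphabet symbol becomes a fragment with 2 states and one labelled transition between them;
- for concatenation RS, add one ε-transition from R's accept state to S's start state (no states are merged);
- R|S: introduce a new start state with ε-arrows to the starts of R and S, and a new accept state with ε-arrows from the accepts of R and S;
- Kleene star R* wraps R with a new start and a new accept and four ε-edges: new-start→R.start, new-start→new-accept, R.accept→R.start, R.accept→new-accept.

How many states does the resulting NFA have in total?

16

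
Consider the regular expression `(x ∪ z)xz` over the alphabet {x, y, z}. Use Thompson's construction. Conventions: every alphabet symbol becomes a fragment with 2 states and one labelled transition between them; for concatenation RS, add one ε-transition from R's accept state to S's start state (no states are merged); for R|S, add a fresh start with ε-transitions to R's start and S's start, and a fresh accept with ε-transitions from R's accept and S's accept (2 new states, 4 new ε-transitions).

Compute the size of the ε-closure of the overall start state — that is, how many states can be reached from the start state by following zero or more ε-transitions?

Let C(F) = |ε-closure(F.start)| within fragment F, and note whether F accepts ε. Symbol fragments have C = 1 and do not accept ε. Then:
  x ∪ z : |ε-closure| = 1 + 1 + 1 = 3 (the new accept is not ε-reachable since no branch accepts ε)
  (x ∪ z)xz : same as the first factor's closure: |ε-closure| = 3

3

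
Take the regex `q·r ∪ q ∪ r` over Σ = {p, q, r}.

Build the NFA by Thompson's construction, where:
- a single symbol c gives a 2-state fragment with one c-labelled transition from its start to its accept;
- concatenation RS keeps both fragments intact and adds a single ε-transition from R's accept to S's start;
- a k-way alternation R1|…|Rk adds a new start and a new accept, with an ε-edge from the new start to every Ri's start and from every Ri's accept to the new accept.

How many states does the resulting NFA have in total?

Building bottom-up:
Each of the 4 symbol leaves contributes a 2-state fragment.
  q·r : 4 states
  q·r ∪ q ∪ r : 10 states

10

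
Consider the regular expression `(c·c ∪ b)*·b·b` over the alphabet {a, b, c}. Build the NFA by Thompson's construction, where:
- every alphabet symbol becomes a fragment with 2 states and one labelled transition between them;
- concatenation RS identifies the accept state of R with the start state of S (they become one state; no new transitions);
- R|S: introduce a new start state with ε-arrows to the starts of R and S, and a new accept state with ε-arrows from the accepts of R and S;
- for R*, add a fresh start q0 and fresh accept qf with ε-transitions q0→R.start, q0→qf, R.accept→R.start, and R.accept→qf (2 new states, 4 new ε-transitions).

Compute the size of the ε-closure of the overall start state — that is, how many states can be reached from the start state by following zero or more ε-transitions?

5

Compute the ε-closure size of each fragment's start state recursively; a symbol fragment's start has no outgoing ε-edge, so its closure is just itself (size 1).
  c·c : |ε-closure| equals the left operand's closure size = 1 (its accept is not ε-reachable, so the closure stops there)
  c·c ∪ b : new start ε-reaches every alternative's start; none of them accept ε, so the new accept is not reached: |ε-closure| = 1 + 1 + 1 = 3
  (c·c ∪ b)* : the star's fresh start ε-reaches both the body's start and the fresh accept: |ε-closure| = 2 + 3 = 5
  (c·c ∪ b)*·b·b : the left operand accepts ε, so the closure extends into the next operand (the shared merged state is already counted); |ε-closure| = 5 + (1−1) = 5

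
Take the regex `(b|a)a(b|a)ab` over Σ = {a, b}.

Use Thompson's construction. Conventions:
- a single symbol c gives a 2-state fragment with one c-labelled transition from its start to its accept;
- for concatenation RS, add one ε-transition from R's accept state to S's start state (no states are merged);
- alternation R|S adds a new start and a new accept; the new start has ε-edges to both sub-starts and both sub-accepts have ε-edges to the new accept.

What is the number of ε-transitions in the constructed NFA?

12

Per subexpression:
Each of the 7 symbol leaves contributes 0 ε-transitions.
  b|a — 4 ε-transitions
  b|a — 4 ε-transitions
  (b|a)a(b|a)ab — 12 ε-transitions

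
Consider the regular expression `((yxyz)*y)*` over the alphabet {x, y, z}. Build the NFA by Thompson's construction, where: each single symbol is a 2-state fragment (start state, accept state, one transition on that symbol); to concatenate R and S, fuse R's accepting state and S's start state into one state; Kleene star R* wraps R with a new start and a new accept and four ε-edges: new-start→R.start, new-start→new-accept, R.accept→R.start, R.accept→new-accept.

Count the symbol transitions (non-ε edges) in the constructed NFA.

5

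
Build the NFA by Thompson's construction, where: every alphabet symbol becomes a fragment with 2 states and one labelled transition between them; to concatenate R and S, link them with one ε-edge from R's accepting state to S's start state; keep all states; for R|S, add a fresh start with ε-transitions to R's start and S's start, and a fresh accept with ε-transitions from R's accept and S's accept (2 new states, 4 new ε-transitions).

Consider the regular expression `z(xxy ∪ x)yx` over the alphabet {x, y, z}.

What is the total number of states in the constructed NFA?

Building bottom-up:
Each of the 7 symbol leaves contributes a 2-state fragment.
  xxy = 6 states
  xxy ∪ x = 10 states
  z(xxy ∪ x)yx = 16 states

16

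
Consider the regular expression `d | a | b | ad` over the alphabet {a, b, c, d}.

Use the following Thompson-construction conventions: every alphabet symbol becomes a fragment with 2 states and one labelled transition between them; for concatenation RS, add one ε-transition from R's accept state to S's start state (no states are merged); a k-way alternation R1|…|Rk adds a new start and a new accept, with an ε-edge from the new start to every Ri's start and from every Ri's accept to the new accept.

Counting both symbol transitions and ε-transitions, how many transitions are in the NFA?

14

Bottom-up over the parse tree:
Each of the 5 symbol leaves contributes 1 transition (1 symbol, 0 ε).
  ad : 3 transitions (2 symbol, 1 ε)
  d | a | b | ad : 14 transitions (5 symbol, 9 ε)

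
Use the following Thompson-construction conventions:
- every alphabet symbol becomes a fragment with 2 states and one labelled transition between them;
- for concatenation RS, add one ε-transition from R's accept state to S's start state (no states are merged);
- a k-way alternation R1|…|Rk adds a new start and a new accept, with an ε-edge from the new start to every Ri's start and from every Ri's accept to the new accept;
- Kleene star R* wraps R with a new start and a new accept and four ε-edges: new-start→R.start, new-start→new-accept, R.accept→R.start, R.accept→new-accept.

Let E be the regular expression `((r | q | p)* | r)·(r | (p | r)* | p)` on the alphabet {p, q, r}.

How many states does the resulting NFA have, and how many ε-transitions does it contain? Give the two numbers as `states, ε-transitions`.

28, 29

Per subexpression:
Each of the 8 symbol leaves contributes 2 states and 0 ε-transitions.
  r | q | p — 8 states, 6 ε-transitions
  (r | q | p)* — 10 states, 10 ε-transitions
  (r | q | p)* | r — 14 states, 14 ε-transitions
  p | r — 6 states, 4 ε-transitions
  (p | r)* — 8 states, 8 ε-transitions
  r | (p | r)* | p — 14 states, 14 ε-transitions
  ((r | q | p)* | r)·(r | (p | r)* | p) — 28 states, 29 ε-transitions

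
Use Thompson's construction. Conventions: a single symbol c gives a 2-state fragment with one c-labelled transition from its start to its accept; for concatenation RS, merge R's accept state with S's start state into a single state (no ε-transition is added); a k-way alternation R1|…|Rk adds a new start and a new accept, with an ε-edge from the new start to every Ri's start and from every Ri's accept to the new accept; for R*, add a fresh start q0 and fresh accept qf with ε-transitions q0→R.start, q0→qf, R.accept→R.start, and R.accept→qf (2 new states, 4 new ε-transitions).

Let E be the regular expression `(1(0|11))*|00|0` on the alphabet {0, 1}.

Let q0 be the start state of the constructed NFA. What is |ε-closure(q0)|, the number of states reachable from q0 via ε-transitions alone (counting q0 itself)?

Let C(F) = |ε-closure(F.start)| within fragment F, and note whether F accepts ε. Symbol fragments have C = 1 and do not accept ε. Then:
  11 — C equals the left operand's closure size = 1 (its accept is not ε-reachable, so the closure stops there)
  0|11 — C = 1 + 1 + 1 = 3 (the new accept is not ε-reachable since no branch accepts ε)
  1(0|11) — same as the first factor's closure: C = 1
  (1(0|11))* — new start has ε-edges to the inner start and to the new accept, so C = 2 + 1 = 3
  00 — C equals the left operand's closure size = 1 (its accept is not ε-reachable, so the closure stops there)
  (1(0|11))*|00|0 — new start ε-reaches every alternative's start; at least one alternative accepts ε, so the union's new accept is reached too: C = 1 + 3 + 1 + 1 + 1 = 7

7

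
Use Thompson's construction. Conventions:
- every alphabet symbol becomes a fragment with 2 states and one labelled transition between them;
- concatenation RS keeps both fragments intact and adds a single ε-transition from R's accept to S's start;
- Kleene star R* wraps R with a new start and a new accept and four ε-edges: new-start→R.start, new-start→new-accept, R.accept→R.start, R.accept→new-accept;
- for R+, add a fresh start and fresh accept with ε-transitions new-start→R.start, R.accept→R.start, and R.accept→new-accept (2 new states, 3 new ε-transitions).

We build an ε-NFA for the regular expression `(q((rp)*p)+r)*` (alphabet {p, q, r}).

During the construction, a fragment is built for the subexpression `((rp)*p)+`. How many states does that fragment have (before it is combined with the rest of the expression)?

10

Fragment for `((rp)*p)+`:
Each of the 3 symbol leaves contributes a 2-state fragment.
  rp = 4 states
  (rp)* = 6 states
  (rp)*p = 8 states
  ((rp)*p)+ = 10 states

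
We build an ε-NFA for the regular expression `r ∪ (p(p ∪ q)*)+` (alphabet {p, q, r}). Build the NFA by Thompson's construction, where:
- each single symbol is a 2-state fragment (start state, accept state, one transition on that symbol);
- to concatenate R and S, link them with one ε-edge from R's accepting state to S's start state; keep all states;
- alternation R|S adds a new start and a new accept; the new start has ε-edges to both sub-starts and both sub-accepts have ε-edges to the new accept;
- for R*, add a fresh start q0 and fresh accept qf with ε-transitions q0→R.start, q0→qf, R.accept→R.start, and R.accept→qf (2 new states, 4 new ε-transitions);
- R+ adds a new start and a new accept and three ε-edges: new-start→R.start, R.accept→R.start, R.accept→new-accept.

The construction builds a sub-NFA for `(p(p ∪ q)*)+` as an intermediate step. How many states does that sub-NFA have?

12

Fragment for `(p(p ∪ q)*)+`:
Each of the 3 symbol leaves contributes a 2-state fragment.
  p ∪ q : 6 states
  (p ∪ q)* : 8 states
  p(p ∪ q)* : 10 states
  (p(p ∪ q)*)+ : 12 states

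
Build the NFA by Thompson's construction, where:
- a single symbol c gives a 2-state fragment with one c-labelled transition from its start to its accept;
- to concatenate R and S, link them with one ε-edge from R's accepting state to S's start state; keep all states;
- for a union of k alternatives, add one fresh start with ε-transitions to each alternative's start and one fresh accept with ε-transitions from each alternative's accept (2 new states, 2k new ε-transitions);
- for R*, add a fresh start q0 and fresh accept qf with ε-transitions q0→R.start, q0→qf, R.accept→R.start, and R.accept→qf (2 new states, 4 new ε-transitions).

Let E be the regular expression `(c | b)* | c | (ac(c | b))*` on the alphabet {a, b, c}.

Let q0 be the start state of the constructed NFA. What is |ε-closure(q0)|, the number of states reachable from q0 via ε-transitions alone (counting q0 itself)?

11

Compute the ε-closure size of each fragment's start state recursively; a symbol fragment's start has no outgoing ε-edge, so its closure is just itself (size 1).
  c | b → new start ε-reaches every alternative's start; none of them accept ε, so the new accept is not reached: |ε-closure| = 1 + 1 + 1 = 3
  (c | b)* → |ε-closure| = 1 (new start) + 3 (body) + 1 (new accept) = 5
  c | b → new start ε-reaches every alternative's start; none of them accept ε, so the new accept is not reached: |ε-closure| = 1 + 1 + 1 = 3
  ac(c | b) → same as the first factor's closure: |ε-closure| = 1
  (ac(c | b))* → new start has ε-edges to the inner start and to the new accept, so |ε-closure| = 2 + 1 = 3
  (c | b)* | c | (ac(c | b))* → |ε-closure| = 1 (new start) + (5 + 1 + 3) + 1 (new accept, since some branch ε-reaches its own accept) = 11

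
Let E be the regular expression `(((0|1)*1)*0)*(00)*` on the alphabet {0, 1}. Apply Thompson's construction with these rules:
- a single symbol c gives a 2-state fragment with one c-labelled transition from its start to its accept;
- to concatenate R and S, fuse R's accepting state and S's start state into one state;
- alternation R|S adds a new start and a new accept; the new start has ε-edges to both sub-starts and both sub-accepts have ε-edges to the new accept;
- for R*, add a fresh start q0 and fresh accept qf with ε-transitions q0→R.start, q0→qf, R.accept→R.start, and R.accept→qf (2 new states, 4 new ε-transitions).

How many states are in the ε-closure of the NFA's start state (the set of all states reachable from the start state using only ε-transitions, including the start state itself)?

Compute the ε-closure size of each fragment's start state recursively; a symbol fragment's start has no outgoing ε-edge, so its closure is just itself (size 1).
  0|1 — new start ε-reaches every alternative's start; none of them accept ε, so the new accept is not reached: C = 1 + 1 + 1 = 3
  (0|1)* — C = 1 (new start) + 3 (body) + 1 (new accept) = 5
  (0|1)*1 — C = 5 + (1−1) = 5 (closure spills across the concat boundary because the left factor accepts ε)
  ((0|1)*1)* — the star's fresh start ε-reaches both the body's start and the fresh accept: C = 2 + 5 = 7
  ((0|1)*1)*0 — the left operand accepts ε, so the closure extends into the next operand (the shared merged state is already counted); C = 7 + (1−1) = 7
  (((0|1)*1)*0)* — C = 1 (new start) + 7 (body) + 1 (new accept) = 9
  00 — same as the first factor's closure: C = 1
  (00)* — C = 1 (new start) + 1 (body) + 1 (new accept) = 3
  (((0|1)*1)*0)*(00)* — the left operand accepts ε, so the closure extends into the next operand (the shared merged state is already counted); C = 9 + (3−1) = 11

11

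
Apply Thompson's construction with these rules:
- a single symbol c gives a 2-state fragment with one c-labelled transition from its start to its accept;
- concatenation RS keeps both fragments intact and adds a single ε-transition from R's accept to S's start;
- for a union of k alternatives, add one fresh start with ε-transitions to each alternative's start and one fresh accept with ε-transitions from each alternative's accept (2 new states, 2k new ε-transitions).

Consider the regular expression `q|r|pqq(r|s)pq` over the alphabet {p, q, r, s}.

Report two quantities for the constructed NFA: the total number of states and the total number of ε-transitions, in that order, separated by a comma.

Per subexpression:
Each of the 9 symbol leaves contributes 2 states and 0 ε-transitions.
  r|s → 6 states, 4 ε-transitions
  pqq(r|s)pq → 16 states, 9 ε-transitions
  q|r|pqq(r|s)pq → 22 states, 15 ε-transitions

22, 15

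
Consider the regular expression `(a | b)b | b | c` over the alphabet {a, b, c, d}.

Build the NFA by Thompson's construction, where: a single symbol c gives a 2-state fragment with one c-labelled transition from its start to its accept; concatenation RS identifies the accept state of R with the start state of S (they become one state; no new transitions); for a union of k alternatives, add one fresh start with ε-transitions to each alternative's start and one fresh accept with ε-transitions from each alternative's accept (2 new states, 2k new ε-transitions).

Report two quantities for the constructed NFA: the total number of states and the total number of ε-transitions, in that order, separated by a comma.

Recursing over subexpressions:
Each of the 5 symbol leaves contributes 2 states and 0 ε-transitions.
  a | b : 6 states, 4 ε-transitions
  (a | b)b : 7 states, 4 ε-transitions
  (a | b)b | b | c : 13 states, 10 ε-transitions

13, 10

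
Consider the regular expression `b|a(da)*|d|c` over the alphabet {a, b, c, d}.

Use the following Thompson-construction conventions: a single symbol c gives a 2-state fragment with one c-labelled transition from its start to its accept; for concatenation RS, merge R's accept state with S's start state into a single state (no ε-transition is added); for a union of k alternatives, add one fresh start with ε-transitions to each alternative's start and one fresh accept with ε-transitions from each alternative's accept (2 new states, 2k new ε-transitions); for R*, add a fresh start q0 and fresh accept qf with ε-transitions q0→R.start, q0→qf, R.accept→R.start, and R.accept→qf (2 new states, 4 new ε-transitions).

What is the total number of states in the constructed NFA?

14

Building bottom-up:
Each of the 6 symbol leaves contributes a 2-state fragment.
  da = 3 states
  (da)* = 5 states
  a(da)* = 6 states
  b|a(da)*|d|c = 14 states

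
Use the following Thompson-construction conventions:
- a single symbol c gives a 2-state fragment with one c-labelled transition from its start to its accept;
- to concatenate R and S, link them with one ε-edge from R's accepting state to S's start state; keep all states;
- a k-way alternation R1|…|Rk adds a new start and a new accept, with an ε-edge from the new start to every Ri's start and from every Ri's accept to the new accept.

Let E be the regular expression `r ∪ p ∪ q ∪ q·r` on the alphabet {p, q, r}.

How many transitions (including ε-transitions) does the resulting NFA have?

14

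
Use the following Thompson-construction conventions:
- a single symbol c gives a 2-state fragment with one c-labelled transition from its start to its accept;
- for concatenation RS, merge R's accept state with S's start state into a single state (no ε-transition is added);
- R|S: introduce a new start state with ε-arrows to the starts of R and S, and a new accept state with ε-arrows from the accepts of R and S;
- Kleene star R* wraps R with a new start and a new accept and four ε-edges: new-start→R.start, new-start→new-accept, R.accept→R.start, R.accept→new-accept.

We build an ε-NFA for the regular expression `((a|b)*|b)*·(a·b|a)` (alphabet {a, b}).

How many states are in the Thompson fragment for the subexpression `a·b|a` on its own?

Fragment for `a·b|a`:
Each of the 3 symbol leaves contributes a 2-state fragment.
  a·b → 3 states
  a·b|a → 7 states

7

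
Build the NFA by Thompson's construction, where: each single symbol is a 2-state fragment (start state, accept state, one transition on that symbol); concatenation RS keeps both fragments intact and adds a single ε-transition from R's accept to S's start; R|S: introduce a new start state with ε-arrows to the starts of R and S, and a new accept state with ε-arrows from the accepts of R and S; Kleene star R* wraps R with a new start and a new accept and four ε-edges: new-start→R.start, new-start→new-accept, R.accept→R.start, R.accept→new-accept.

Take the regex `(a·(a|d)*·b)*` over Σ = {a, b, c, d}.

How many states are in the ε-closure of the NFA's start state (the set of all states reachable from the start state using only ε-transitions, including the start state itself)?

3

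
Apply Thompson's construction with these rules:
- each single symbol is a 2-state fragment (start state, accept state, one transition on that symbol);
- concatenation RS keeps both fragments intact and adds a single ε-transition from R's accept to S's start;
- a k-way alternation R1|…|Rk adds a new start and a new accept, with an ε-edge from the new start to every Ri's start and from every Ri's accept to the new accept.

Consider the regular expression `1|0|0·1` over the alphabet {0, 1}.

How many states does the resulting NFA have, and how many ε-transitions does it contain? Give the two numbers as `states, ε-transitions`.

Building bottom-up:
Each of the 4 symbol leaves contributes 2 states and 0 ε-transitions.
  0·1 — 4 states, 1 ε-transition
  1|0|0·1 — 10 states, 7 ε-transitions

10, 7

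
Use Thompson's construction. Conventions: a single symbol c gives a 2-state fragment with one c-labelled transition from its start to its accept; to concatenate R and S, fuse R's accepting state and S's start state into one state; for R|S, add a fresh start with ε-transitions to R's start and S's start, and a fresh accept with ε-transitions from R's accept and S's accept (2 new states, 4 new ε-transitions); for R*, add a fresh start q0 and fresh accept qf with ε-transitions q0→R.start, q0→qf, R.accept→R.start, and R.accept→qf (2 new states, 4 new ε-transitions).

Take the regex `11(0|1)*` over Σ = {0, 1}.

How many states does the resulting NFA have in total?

Recursing over subexpressions:
Each of the 4 symbol leaves contributes a 2-state fragment.
  0|1 : 6 states
  (0|1)* : 8 states
  11(0|1)* : 10 states

10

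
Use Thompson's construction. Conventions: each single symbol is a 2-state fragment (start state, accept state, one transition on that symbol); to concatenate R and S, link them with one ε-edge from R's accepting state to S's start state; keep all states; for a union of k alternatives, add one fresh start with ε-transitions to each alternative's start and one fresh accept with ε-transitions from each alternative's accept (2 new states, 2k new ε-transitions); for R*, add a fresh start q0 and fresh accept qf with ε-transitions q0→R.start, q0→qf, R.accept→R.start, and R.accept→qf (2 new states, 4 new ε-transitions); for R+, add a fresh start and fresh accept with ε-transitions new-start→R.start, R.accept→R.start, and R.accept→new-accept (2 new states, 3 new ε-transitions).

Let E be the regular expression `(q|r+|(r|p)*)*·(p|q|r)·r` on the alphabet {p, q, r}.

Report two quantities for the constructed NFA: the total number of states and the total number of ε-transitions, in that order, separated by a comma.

28, 29

Recursing over subexpressions:
Each of the 8 symbol leaves contributes 2 states and 0 ε-transitions.
  r+ — 4 states, 3 ε-transitions
  r|p — 6 states, 4 ε-transitions
  (r|p)* — 8 states, 8 ε-transitions
  q|r+|(r|p)* — 16 states, 17 ε-transitions
  (q|r+|(r|p)*)* — 18 states, 21 ε-transitions
  p|q|r — 8 states, 6 ε-transitions
  (q|r+|(r|p)*)*·(p|q|r)·r — 28 states, 29 ε-transitions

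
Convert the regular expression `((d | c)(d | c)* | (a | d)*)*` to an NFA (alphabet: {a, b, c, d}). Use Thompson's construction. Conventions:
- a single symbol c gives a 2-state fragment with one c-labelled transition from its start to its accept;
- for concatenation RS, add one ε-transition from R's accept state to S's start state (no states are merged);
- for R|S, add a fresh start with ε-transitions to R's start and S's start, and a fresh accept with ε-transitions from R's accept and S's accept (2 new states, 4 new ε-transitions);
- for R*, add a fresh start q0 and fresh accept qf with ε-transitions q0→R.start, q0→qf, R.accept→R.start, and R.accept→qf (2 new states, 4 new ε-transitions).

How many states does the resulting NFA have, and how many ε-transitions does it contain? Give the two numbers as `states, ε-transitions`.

Per subexpression:
Each of the 6 symbol leaves contributes 2 states and 0 ε-transitions.
  d | c — 6 states, 4 ε-transitions
  d | c — 6 states, 4 ε-transitions
  (d | c)* — 8 states, 8 ε-transitions
  (d | c)(d | c)* — 14 states, 13 ε-transitions
  a | d — 6 states, 4 ε-transitions
  (a | d)* — 8 states, 8 ε-transitions
  (d | c)(d | c)* | (a | d)* — 24 states, 25 ε-transitions
  ((d | c)(d | c)* | (a | d)*)* — 26 states, 29 ε-transitions

26, 29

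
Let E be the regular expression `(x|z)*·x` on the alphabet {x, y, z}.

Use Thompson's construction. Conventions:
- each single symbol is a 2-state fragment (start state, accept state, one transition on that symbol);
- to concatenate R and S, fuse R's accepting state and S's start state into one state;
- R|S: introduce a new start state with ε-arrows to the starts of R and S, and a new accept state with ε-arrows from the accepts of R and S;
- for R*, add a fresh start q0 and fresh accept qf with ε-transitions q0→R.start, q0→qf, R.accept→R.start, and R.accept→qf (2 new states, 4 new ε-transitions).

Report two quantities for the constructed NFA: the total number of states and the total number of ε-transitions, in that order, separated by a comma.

9, 8

By structural recursion:
Each of the 3 symbol leaves contributes 2 states and 0 ε-transitions.
  x|z : 6 states, 4 ε-transitions
  (x|z)* : 8 states, 8 ε-transitions
  (x|z)*·x : 9 states, 8 ε-transitions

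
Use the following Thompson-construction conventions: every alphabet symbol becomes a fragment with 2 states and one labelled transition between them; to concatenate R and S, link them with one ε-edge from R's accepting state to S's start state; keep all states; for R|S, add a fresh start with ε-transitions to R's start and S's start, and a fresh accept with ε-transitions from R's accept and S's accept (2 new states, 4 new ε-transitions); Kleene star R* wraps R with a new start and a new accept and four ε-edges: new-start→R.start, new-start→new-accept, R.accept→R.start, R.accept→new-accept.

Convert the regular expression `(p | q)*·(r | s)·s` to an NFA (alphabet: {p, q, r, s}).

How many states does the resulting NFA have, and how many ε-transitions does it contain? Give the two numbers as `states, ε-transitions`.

Recursing over subexpressions:
Each of the 5 symbol leaves contributes 2 states and 0 ε-transitions.
  p | q : 6 states, 4 ε-transitions
  (p | q)* : 8 states, 8 ε-transitions
  r | s : 6 states, 4 ε-transitions
  (p | q)*·(r | s)·s : 16 states, 14 ε-transitions

16, 14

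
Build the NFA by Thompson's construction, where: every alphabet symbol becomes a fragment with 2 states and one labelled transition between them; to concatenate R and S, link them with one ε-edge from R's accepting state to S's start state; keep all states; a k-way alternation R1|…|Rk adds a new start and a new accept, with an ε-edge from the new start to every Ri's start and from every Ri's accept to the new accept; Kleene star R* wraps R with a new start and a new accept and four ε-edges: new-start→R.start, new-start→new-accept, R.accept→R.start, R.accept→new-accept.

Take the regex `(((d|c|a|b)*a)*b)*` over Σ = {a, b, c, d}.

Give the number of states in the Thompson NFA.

By structural recursion:
Each of the 6 symbol leaves contributes a 2-state fragment.
  d|c|a|b = 10 states
  (d|c|a|b)* = 12 states
  (d|c|a|b)*a = 14 states
  ((d|c|a|b)*a)* = 16 states
  ((d|c|a|b)*a)*b = 18 states
  (((d|c|a|b)*a)*b)* = 20 states

20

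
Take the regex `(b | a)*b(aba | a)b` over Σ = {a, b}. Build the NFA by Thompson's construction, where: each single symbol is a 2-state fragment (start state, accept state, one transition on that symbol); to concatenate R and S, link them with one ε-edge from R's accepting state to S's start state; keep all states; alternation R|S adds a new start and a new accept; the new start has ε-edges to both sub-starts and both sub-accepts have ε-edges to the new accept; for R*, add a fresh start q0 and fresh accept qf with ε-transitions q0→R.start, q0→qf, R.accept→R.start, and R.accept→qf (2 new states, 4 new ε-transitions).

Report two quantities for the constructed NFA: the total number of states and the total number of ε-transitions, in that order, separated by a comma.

22, 17

Building bottom-up:
Each of the 8 symbol leaves contributes 2 states and 0 ε-transitions.
  b | a : 6 states, 4 ε-transitions
  (b | a)* : 8 states, 8 ε-transitions
  aba : 6 states, 2 ε-transitions
  aba | a : 10 states, 6 ε-transitions
  (b | a)*b(aba | a)b : 22 states, 17 ε-transitions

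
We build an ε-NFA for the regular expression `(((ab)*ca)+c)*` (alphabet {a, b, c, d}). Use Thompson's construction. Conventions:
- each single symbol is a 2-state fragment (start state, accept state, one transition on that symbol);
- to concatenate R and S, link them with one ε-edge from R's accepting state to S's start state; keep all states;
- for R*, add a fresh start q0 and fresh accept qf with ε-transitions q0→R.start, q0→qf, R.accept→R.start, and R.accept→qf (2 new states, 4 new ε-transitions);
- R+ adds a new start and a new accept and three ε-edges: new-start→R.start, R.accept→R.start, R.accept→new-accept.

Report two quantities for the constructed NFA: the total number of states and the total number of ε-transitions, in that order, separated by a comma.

Bottom-up over the parse tree:
Each of the 5 symbol leaves contributes 2 states and 0 ε-transitions.
  ab → 4 states, 1 ε-transition
  (ab)* → 6 states, 5 ε-transitions
  (ab)*ca → 10 states, 7 ε-transitions
  ((ab)*ca)+ → 12 states, 10 ε-transitions
  ((ab)*ca)+c → 14 states, 11 ε-transitions
  (((ab)*ca)+c)* → 16 states, 15 ε-transitions

16, 15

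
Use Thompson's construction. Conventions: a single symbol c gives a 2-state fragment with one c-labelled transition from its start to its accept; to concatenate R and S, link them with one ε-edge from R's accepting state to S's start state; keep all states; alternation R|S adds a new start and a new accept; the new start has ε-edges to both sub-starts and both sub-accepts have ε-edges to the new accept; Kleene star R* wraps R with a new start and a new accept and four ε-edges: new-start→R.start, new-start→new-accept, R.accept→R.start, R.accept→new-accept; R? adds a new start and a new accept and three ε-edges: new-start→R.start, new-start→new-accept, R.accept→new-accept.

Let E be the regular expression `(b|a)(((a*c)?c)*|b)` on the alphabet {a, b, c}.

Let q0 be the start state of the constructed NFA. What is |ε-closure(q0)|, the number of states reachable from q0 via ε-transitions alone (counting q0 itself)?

3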